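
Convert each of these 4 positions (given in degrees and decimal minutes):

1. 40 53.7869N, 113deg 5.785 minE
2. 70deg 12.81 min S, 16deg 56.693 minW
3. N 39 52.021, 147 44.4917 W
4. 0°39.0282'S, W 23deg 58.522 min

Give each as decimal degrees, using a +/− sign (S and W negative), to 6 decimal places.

1. 40.896448, 113.096417
2. -70.213500, -16.944883
3. 39.867017, -147.741528
4. -0.650470, -23.975367

Point 1:
  φ: 53.7869′ = 0.896448°; total 40.8964483
  N ⇒ keep positive
  λ: 5.785′ = 0.096417°; total 113.0964167
  E → positive
Point 2:
  φ: 12.81′ = 0.213500°; total 70.2135000
  S → negative
  λ: 16 + 56.693/60 = 16.9448833
  W ⇒ negate
Point 3:
  Latitude: 52.021′ = 0.867017°; total 39.8670167
  N → positive
  Longitude: 44.4917′ = 0.741528°; total 147.7415283
  W → negative
Point 4:
  Lat: 39.0282′ = 0.650470°; total 0.6504700
  S ⇒ negate
  Longitude: 58.522′ = 0.975367°; total 23.9753667
  hemisphere W, so the sign is −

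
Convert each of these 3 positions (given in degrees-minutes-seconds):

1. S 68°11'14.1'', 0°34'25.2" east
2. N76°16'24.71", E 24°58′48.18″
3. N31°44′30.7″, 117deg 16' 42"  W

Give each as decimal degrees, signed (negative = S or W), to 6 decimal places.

Point 1:
  φ: 11′ + 14.1″ = 11.23500′; 68 + 11.23500/60 = 68.1872500
  S → negative
  Lon: 34′ + 25.2″ = 34.42000′; 0 + 34.42000/60 = 0.5736667
  E → positive
Point 2:
  Latitude: 76 + 16/60 + 24.71/3600 = 76.2735306
  N ⇒ keep positive
  Longitude: 24 + 58/60 + 48.18/3600 = 24.9800500
  E → positive
Point 3:
  Lat: 31 + 44/60 + 30.7/3600 = 31.7418611
  N ⇒ keep positive
  λ: 117° + 16/60 + 42/3600 = 117 + 0.266667 + 0.011667 = 117.2783333
  W → negative

1. -68.187250, 0.573667
2. 76.273531, 24.980050
3. 31.741861, -117.278333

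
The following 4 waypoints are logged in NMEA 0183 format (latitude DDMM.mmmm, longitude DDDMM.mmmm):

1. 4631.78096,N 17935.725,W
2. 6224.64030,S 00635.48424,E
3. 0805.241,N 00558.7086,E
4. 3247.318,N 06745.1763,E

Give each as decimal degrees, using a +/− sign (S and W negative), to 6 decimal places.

Point 1:
  Lat: degrees = first 2 digits = 46, minutes = 31.78096; 46 + 31.78096/60 = 46.5296827
  N ⇒ keep positive
  Longitude: degrees = first 3 digits = 179, minutes = 35.725; 179 + 35.725/60 = 179.5954167
  W ⇒ negate
Point 2:
  Latitude: degrees = first 2 digits = 62, minutes = 24.6403; 62 + 24.6403/60 = 62.4106717
  hemisphere S, so the sign is −
  Lon: split at 3 digits → 006° and 35.48424′; 6 + 35.48424/60 = 6.5914040
  E → positive
Point 3:
  φ: split at 2 digits → 08° and 5.241′; 8 + 5.241/60 = 8.0873500
  N ⇒ keep positive
  λ: degrees = first 3 digits = 5, minutes = 58.7086; 5 + 58.7086/60 = 5.9784767
  E → positive
Point 4:
  Latitude: split at 2 digits → 32° and 47.318′; 32 + 47.318/60 = 32.7886333
  N ⇒ keep positive
  Longitude: split at 3 digits → 067° and 45.1763′; 67 + 45.1763/60 = 67.7529383
  E → positive

1. 46.529683, -179.595417
2. -62.410672, 6.591404
3. 8.087350, 5.978477
4. 32.788633, 67.752938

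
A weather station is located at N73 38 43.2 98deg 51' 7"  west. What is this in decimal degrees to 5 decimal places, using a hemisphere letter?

φ: 73° + 38/60 + 43.2/3600 = 73 + 0.633333 + 0.012000 = 73.645333
Lon: 51′ + 7″ = 51.11667′; 98 + 51.11667/60 = 98.851944

73.64533° N, 98.85194° W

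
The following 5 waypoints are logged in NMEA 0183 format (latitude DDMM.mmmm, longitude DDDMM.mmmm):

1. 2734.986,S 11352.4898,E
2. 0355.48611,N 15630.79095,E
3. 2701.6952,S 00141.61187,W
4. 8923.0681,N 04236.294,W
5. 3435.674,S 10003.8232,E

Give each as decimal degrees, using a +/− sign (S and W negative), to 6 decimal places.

Point 1:
  φ: split at 2 digits → 27° and 34.986′; 27 + 34.986/60 = 27.5831000
  S → negative
  Lon: degrees = first 3 digits = 113, minutes = 52.4898; 113 + 52.4898/60 = 113.8748300
  E → positive
Point 2:
  Latitude: split at 2 digits → 03° and 55.48611′; 3 + 55.48611/60 = 3.9247685
  N ⇒ keep positive
  λ: degrees = first 3 digits = 156, minutes = 30.79095; 156 + 30.79095/60 = 156.5131825
  E → positive
Point 3:
  φ: degrees = first 2 digits = 27, minutes = 1.6952; 27 + 1.6952/60 = 27.0282533
  S ⇒ negate
  λ: degrees = first 3 digits = 1, minutes = 41.61187; 1 + 41.61187/60 = 1.6935312
  W → negative
Point 4:
  Lat: split at 2 digits → 89° and 23.0681′; 89 + 23.0681/60 = 89.3844683
  N ⇒ keep positive
  Longitude: split at 3 digits → 042° and 36.294′; 42 + 36.294/60 = 42.6049000
  hemisphere W, so the sign is −
Point 5:
  φ: split at 2 digits → 34° and 35.674′; 34 + 35.674/60 = 34.5945667
  S → negative
  Lon: split at 3 digits → 100° and 3.8232′; 100 + 3.8232/60 = 100.0637200
  E ⇒ keep positive

1. -27.583100, 113.874830
2. 3.924769, 156.513183
3. -27.028253, -1.693531
4. 89.384468, -42.604900
5. -34.594567, 100.063720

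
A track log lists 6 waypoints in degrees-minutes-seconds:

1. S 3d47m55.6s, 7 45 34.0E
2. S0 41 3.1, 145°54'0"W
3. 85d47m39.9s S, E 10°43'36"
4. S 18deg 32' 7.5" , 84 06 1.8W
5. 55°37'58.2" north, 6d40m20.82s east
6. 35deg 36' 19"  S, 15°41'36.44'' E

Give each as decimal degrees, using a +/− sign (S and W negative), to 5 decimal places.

Point 1:
  φ: 3° + 47/60 + 55.6/3600 = 3 + 0.783333 + 0.015444 = 3.798778
  S ⇒ negate
  Longitude: 7 + 45/60 + 34/3600 = 7.759444
  E ⇒ keep positive
Point 2:
  Latitude: 0° + 41/60 + 3.1/3600 = 0 + 0.683333 + 0.000861 = 0.684194
  hemisphere S, so the sign is −
  Longitude: 145 + 54/60 + 0/3600 = 145.900000
  hemisphere W, so the sign is −
Point 3:
  Lat: 47′ + 39.9″ = 47.66500′; 85 + 47.66500/60 = 85.794417
  S → negative
  Lon: 43′ + 36″ = 43.60000′; 10 + 43.60000/60 = 10.726667
  E ⇒ keep positive
Point 4:
  Latitude: 18° + 32/60 + 7.5/3600 = 18 + 0.533333 + 0.002083 = 18.535417
  S → negative
  Lon: 6′ + 1.8″ = 6.03000′; 84 + 6.03000/60 = 84.100500
  W ⇒ negate
Point 5:
  Lat: 55° + 37/60 + 58.2/3600 = 55 + 0.616667 + 0.016167 = 55.632833
  N → positive
  Longitude: 40′ + 20.82″ = 40.34700′; 6 + 40.34700/60 = 6.672450
  E ⇒ keep positive
Point 6:
  Latitude: 36′ + 19″ = 36.31667′; 35 + 36.31667/60 = 35.605278
  S ⇒ negate
  Lon: 15 + 41/60 + 36.44/3600 = 15.693456
  E → positive

1. -3.79878, 7.75944
2. -0.68419, -145.90000
3. -85.79442, 10.72667
4. -18.53542, -84.10050
5. 55.63283, 6.67245
6. -35.60528, 15.69346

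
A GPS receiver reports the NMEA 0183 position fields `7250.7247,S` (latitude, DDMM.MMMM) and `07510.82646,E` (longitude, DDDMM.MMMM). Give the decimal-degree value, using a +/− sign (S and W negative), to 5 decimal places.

-72.84541, 75.18044

Latitude: degrees = first 2 digits = 72, minutes = 50.7247; 72 + 50.7247/60 = 72.845412
S → negative
Lon: split at 3 digits → 075° and 10.82646′; 75 + 10.82646/60 = 75.180441
E → positive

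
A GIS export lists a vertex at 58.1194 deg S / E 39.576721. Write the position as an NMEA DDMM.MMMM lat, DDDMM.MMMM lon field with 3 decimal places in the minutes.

φ: minutes = (58.119400 − 58) × 60 = 7.16400
Longitude: fractional part 0.576721 → 34.60326 minutes

5807.164,S / 03934.603,E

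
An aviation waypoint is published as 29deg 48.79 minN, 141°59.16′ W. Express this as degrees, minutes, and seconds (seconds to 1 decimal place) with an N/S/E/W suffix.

29°48′47.4″ N, 141°59′9.6″ W

Lat: 48.79000′ → 48′ and 0.79000 × 60 = 47.400″
λ: fractional minutes 0.16000 × 60 = 9.600″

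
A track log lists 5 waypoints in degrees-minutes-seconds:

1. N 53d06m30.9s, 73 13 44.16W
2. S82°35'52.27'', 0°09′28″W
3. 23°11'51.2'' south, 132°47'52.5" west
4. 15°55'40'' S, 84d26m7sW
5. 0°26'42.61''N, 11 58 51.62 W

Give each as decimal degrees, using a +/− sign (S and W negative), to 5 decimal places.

1. 53.10858, -73.22893
2. -82.59785, -0.15778
3. -23.19756, -132.79792
4. -15.92778, -84.43528
5. 0.44517, -11.98101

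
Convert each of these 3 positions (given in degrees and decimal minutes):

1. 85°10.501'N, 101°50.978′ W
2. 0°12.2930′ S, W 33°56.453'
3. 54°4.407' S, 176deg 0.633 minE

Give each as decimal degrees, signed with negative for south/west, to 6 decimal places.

1. 85.175017, -101.849633
2. -0.204883, -33.940883
3. -54.073450, 176.010550

Point 1:
  φ: 85 + 10.501/60 = 85.1750167
  N → positive
  Longitude: 101 + 50.978/60 = 101.8496333
  W ⇒ negate
Point 2:
  Lat: 0 + 12.293/60 = 0.2048833
  S → negative
  Lon: 33 + 56.453/60 = 33.9408833
  W ⇒ negate
Point 3:
  Latitude: 4.407′ = 0.073450°; total 54.0734500
  hemisphere S, so the sign is −
  λ: 0.633′ = 0.010550°; total 176.0105500
  E ⇒ keep positive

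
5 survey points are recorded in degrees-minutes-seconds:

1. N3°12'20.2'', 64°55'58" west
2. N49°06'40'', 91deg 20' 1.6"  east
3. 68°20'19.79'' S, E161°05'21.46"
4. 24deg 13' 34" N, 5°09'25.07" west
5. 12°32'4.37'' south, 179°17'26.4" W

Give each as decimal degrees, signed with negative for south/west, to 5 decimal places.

1. 3.20561, -64.93278
2. 49.11111, 91.33378
3. -68.33883, 161.08929
4. 24.22611, -5.15696
5. -12.53455, -179.29067

Point 1:
  φ: 12′ + 20.2″ = 12.33667′; 3 + 12.33667/60 = 3.205611
  N ⇒ keep positive
  Longitude: 64° + 55/60 + 58/3600 = 64 + 0.916667 + 0.016111 = 64.932778
  W → negative
Point 2:
  Latitude: 49 + 6/60 + 40/3600 = 49.111111
  N → positive
  λ: 20′ + 1.6″ = 20.02667′; 91 + 20.02667/60 = 91.333778
  E ⇒ keep positive
Point 3:
  φ: 68 + 20/60 + 19.79/3600 = 68.338831
  S → negative
  λ: 161° + 5/60 + 21.46/3600 = 161 + 0.083333 + 0.005961 = 161.089294
  E ⇒ keep positive
Point 4:
  φ: 13′ + 34″ = 13.56667′; 24 + 13.56667/60 = 24.226111
  N ⇒ keep positive
  λ: 5 + 9/60 + 25.07/3600 = 5.156964
  hemisphere W, so the sign is −
Point 5:
  Latitude: 12 + 32/60 + 4.37/3600 = 12.534547
  S ⇒ negate
  Lon: 17′ + 26.4″ = 17.44000′; 179 + 17.44000/60 = 179.290667
  W → negative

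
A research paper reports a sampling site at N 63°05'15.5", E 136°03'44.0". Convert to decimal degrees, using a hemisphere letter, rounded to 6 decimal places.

Latitude: 5′ + 15.5″ = 5.25833′; 63 + 5.25833/60 = 63.0876389
λ: 136 + 3/60 + 44/3600 = 136.0622222

63.087639° N, 136.062222° E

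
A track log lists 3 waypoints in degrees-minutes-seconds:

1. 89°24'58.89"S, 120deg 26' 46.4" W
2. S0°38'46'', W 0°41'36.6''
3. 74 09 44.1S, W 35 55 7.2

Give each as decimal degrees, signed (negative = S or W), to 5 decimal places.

Point 1:
  Latitude: 89° + 24/60 + 58.89/3600 = 89 + 0.400000 + 0.016358 = 89.416358
  hemisphere S, so the sign is −
  Longitude: 120 + 26/60 + 46.4/3600 = 120.446222
  W ⇒ negate
Point 2:
  Lat: 0 + 38/60 + 46/3600 = 0.646111
  hemisphere S, so the sign is −
  λ: 41′ + 36.6″ = 41.61000′; 0 + 41.61000/60 = 0.693500
  hemisphere W, so the sign is −
Point 3:
  Lat: 74° + 9/60 + 44.1/3600 = 74 + 0.150000 + 0.012250 = 74.162250
  S → negative
  Longitude: 35 + 55/60 + 7.2/3600 = 35.918667
  W ⇒ negate

1. -89.41636, -120.44622
2. -0.64611, -0.69350
3. -74.16225, -35.91867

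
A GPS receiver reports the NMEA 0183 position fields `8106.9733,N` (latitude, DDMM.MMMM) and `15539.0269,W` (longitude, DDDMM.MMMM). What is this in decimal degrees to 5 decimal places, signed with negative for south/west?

81.11622, -155.65045

Latitude: split at 2 digits → 81° and 6.9733′; 81 + 6.9733/60 = 81.116222
N → positive
Longitude: split at 3 digits → 155° and 39.0269′; 155 + 39.0269/60 = 155.650448
W ⇒ negate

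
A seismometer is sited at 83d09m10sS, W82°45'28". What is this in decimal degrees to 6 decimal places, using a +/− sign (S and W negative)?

φ: 9′ + 10″ = 9.16667′; 83 + 9.16667/60 = 83.1527778
S ⇒ negate
λ: 45′ + 28″ = 45.46667′; 82 + 45.46667/60 = 82.7577778
hemisphere W, so the sign is −

-83.152778, -82.757778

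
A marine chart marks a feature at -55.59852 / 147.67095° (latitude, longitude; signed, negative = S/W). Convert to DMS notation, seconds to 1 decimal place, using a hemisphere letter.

55°35′54.7″ S, 147°40′15.4″ E

Latitude is negative → S; |value| = 55.598520
Lat: 0.598520 × 60 = 35.91120′ → 35′, remainder × 60 = 54.672″
λ: 0.670950 × 60 = 40.25700′ → 40′, remainder × 60 = 15.420″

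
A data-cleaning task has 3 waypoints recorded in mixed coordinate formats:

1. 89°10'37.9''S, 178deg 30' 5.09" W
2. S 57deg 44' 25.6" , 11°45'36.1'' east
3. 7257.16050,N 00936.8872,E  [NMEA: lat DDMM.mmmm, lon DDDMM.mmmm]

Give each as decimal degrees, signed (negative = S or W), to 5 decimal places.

Point 1:
  φ: 89° + 10/60 + 37.9/3600 = 89 + 0.166667 + 0.010528 = 89.177194
  S → negative
  Longitude: 178° + 30/60 + 5.09/3600 = 178 + 0.500000 + 0.001414 = 178.501414
  hemisphere W, so the sign is −
Point 2:
  φ: 57° + 44/60 + 25.6/3600 = 57 + 0.733333 + 0.007111 = 57.740444
  hemisphere S, so the sign is −
  λ: 45′ + 36.1″ = 45.60167′; 11 + 45.60167/60 = 11.760028
  E → positive
Point 3:
  φ: split at 2 digits → 72° and 57.1605′; 72 + 57.1605/60 = 72.952675
  N → positive
  Longitude: degrees = first 3 digits = 9, minutes = 36.8872; 9 + 36.8872/60 = 9.614787
  E → positive

1. -89.17719, -178.50141
2. -57.74044, 11.76003
3. 72.95268, 9.61479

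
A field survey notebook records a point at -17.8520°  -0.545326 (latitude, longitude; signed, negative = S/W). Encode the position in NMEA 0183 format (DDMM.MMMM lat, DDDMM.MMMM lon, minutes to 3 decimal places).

1751.120,S / 00032.720,W

Latitude is negative → S; |value| = 17.852000
Latitude: 17° + 0.852000 × 60 = 17° 51.12000′
Longitude is negative → W; |value| = 0.545326
λ: minutes = (0.545326 − 0) × 60 = 32.71956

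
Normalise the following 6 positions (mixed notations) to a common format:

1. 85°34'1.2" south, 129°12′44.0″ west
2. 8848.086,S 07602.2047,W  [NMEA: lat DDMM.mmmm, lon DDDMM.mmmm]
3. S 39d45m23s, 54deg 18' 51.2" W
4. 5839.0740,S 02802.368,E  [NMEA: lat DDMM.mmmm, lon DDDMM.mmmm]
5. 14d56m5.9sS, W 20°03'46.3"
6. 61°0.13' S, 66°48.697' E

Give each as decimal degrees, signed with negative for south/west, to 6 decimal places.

Point 1:
  φ: 85° + 34/60 + 1.2/3600 = 85 + 0.566667 + 0.000333 = 85.5670000
  S ⇒ negate
  Lon: 129° + 12/60 + 44/3600 = 129 + 0.200000 + 0.012222 = 129.2122222
  W → negative
Point 2:
  φ: split at 2 digits → 88° and 48.086′; 88 + 48.086/60 = 88.8014333
  S ⇒ negate
  Lon: split at 3 digits → 076° and 2.2047′; 76 + 2.2047/60 = 76.0367450
  W ⇒ negate
Point 3:
  Lat: 45′ + 23″ = 45.38333′; 39 + 45.38333/60 = 39.7563889
  S ⇒ negate
  λ: 18′ + 51.2″ = 18.85333′; 54 + 18.85333/60 = 54.3142222
  W ⇒ negate
Point 4:
  Lat: degrees = first 2 digits = 58, minutes = 39.074; 58 + 39.074/60 = 58.6512333
  S ⇒ negate
  λ: degrees = first 3 digits = 28, minutes = 2.368; 28 + 2.368/60 = 28.0394667
  E ⇒ keep positive
Point 5:
  φ: 14 + 56/60 + 5.9/3600 = 14.9349722
  S → negative
  Longitude: 3′ + 46.3″ = 3.77167′; 20 + 3.77167/60 = 20.0628611
  W → negative
Point 6:
  Lat: 0.13′ = 0.002167°; total 61.0021667
  S → negative
  λ: 48.697′ = 0.811617°; total 66.8116167
  E ⇒ keep positive

1. -85.567000, -129.212222
2. -88.801433, -76.036745
3. -39.756389, -54.314222
4. -58.651233, 28.039467
5. -14.934972, -20.062861
6. -61.002167, 66.811617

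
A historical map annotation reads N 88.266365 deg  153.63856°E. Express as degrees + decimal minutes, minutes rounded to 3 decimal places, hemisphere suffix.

φ: 88° + 0.266365 × 60 = 88° 15.98190′
Lon: 153° + 0.638560 × 60 = 153° 38.31360′

88° 15.982′ N, 153° 38.314′ E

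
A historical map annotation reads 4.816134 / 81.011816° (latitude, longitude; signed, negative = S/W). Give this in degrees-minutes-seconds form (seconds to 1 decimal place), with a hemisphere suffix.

4°48′58.1″ N, 81°00′42.5″ E

φ: whole degrees 4; 48.96804′ → 48′ and 58.082″
Longitude: whole degrees 81; 0.70896′ → 0′ and 42.538″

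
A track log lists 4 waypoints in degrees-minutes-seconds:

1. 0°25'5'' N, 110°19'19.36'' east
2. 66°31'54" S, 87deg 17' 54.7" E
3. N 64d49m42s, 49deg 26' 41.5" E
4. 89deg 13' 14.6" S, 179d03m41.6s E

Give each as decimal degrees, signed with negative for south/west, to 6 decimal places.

Point 1:
  Latitude: 0° + 25/60 + 5/3600 = 0 + 0.416667 + 0.001389 = 0.4180556
  N ⇒ keep positive
  λ: 110° + 19/60 + 19.36/3600 = 110 + 0.316667 + 0.005378 = 110.3220444
  E ⇒ keep positive
Point 2:
  φ: 31′ + 54″ = 31.90000′; 66 + 31.90000/60 = 66.5316667
  S → negative
  λ: 87° + 17/60 + 54.7/3600 = 87 + 0.283333 + 0.015194 = 87.2985278
  E ⇒ keep positive
Point 3:
  Latitude: 64° + 49/60 + 42/3600 = 64 + 0.816667 + 0.011667 = 64.8283333
  N → positive
  Longitude: 49 + 26/60 + 41.5/3600 = 49.4448611
  E → positive
Point 4:
  Latitude: 89 + 13/60 + 14.6/3600 = 89.2207222
  S ⇒ negate
  λ: 179° + 3/60 + 41.6/3600 = 179 + 0.050000 + 0.011556 = 179.0615556
  E ⇒ keep positive

1. 0.418056, 110.322044
2. -66.531667, 87.298528
3. 64.828333, 49.444861
4. -89.220722, 179.061556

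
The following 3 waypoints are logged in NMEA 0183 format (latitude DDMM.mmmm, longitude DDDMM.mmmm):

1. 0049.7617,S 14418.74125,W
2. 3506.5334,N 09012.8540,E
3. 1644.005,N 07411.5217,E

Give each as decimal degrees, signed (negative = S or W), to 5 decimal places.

1. -0.82936, -144.31235
2. 35.10889, 90.21423
3. 16.73342, 74.19203

Point 1:
  Lat: degrees = first 2 digits = 0, minutes = 49.7617; 0 + 49.7617/60 = 0.829362
  S → negative
  Lon: split at 3 digits → 144° and 18.74125′; 144 + 18.74125/60 = 144.312354
  W ⇒ negate
Point 2:
  φ: split at 2 digits → 35° and 6.5334′; 35 + 6.5334/60 = 35.108890
  N ⇒ keep positive
  Longitude: split at 3 digits → 090° and 12.854′; 90 + 12.854/60 = 90.214233
  E → positive
Point 3:
  Latitude: split at 2 digits → 16° and 44.005′; 16 + 44.005/60 = 16.733417
  N → positive
  Lon: degrees = first 3 digits = 74, minutes = 11.5217; 74 + 11.5217/60 = 74.192028
  E ⇒ keep positive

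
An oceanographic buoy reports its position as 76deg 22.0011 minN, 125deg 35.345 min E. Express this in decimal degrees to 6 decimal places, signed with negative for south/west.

76.366685, 125.589083

Latitude: 76 + 22.0011/60 = 76.3666850
N ⇒ keep positive
λ: 35.345′ = 0.589083°; total 125.5890833
E → positive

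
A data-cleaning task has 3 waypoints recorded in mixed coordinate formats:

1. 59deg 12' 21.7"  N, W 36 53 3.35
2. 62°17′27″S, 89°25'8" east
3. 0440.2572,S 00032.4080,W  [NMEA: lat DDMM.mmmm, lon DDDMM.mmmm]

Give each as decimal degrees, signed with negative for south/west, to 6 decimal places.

1. 59.206028, -36.884264
2. -62.290833, 89.418889
3. -4.670953, -0.540133

Point 1:
  Latitude: 12′ + 21.7″ = 12.36167′; 59 + 12.36167/60 = 59.2060278
  N ⇒ keep positive
  Lon: 36° + 53/60 + 3.35/3600 = 36 + 0.883333 + 0.000931 = 36.8842639
  hemisphere W, so the sign is −
Point 2:
  Latitude: 62 + 17/60 + 27/3600 = 62.2908333
  hemisphere S, so the sign is −
  λ: 25′ + 8″ = 25.13333′; 89 + 25.13333/60 = 89.4188889
  E → positive
Point 3:
  Latitude: degrees = first 2 digits = 4, minutes = 40.2572; 4 + 40.2572/60 = 4.6709533
  S → negative
  Lon: degrees = first 3 digits = 0, minutes = 32.408; 0 + 32.408/60 = 0.5401333
  W ⇒ negate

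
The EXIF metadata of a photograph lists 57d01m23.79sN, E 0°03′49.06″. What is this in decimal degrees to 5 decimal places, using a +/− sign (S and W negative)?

57.02328, 0.06363

φ: 57 + 1/60 + 23.79/3600 = 57.023275
N ⇒ keep positive
λ: 0 + 3/60 + 49.06/3600 = 0.063628
E → positive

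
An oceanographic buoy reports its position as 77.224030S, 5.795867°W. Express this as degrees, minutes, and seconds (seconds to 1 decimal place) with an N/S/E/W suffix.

77°13′26.5″ S, 5°47′45.1″ W

Lat: whole degrees 77; 13.44180′ → 13′ and 26.508″
Lon: whole degrees 5; 47.75202′ → 47′ and 45.121″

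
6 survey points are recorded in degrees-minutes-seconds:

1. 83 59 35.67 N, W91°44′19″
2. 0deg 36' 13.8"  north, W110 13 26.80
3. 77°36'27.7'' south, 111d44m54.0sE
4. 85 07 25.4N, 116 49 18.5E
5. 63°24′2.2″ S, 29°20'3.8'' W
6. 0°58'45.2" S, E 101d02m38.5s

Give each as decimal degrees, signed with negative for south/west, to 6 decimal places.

1. 83.993242, -91.738611
2. 0.603833, -110.224111
3. -77.607694, 111.748333
4. 85.123722, 116.821806
5. -63.400611, -29.334389
6. -0.979222, 101.044028

Point 1:
  Latitude: 83 + 59/60 + 35.67/3600 = 83.9932417
  N ⇒ keep positive
  Lon: 91 + 44/60 + 19/3600 = 91.7386111
  W → negative
Point 2:
  Latitude: 0° + 36/60 + 13.8/3600 = 0 + 0.600000 + 0.003833 = 0.6038333
  N ⇒ keep positive
  Lon: 13′ + 26.8″ = 13.44667′; 110 + 13.44667/60 = 110.2241111
  W → negative
Point 3:
  φ: 36′ + 27.7″ = 36.46167′; 77 + 36.46167/60 = 77.6076944
  hemisphere S, so the sign is −
  λ: 111° + 44/60 + 54/3600 = 111 + 0.733333 + 0.015000 = 111.7483333
  E ⇒ keep positive
Point 4:
  φ: 7′ + 25.4″ = 7.42333′; 85 + 7.42333/60 = 85.1237222
  N ⇒ keep positive
  Lon: 116° + 49/60 + 18.5/3600 = 116 + 0.816667 + 0.005139 = 116.8218056
  E → positive
Point 5:
  Latitude: 63 + 24/60 + 2.2/3600 = 63.4006111
  S ⇒ negate
  Longitude: 20′ + 3.8″ = 20.06333′; 29 + 20.06333/60 = 29.3343889
  W → negative
Point 6:
  Lat: 58′ + 45.2″ = 58.75333′; 0 + 58.75333/60 = 0.9792222
  S ⇒ negate
  Longitude: 101 + 2/60 + 38.5/3600 = 101.0440278
  E → positive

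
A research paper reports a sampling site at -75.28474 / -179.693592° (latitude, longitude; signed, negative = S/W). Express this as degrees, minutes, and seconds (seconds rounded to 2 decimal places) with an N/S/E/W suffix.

Latitude is negative → S; |value| = 75.284740
φ: 0.284740 × 60 = 17.08440′ → 17′, remainder × 60 = 5.0640″
Longitude is negative → W; |value| = 179.693592
Longitude: 0.693592° → 41.61552′; 0.61552 × 60 = 36.9312″

75°17′5.06″ S, 179°41′36.93″ W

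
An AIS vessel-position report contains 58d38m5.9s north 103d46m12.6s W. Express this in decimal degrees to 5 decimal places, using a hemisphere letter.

Latitude: 38′ + 5.9″ = 38.09833′; 58 + 38.09833/60 = 58.634972
Longitude: 103 + 46/60 + 12.6/3600 = 103.770167

58.63497° N, 103.77017° W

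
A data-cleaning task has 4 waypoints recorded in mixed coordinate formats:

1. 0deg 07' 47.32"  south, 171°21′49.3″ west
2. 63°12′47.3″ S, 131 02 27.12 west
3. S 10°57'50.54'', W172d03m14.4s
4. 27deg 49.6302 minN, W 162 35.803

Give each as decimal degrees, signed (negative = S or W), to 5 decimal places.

Point 1:
  Lat: 0° + 7/60 + 47.32/3600 = 0 + 0.116667 + 0.013144 = 0.129811
  hemisphere S, so the sign is −
  λ: 21′ + 49.3″ = 21.82167′; 171 + 21.82167/60 = 171.363694
  hemisphere W, so the sign is −
Point 2:
  Lat: 63° + 12/60 + 47.3/3600 = 63 + 0.200000 + 0.013139 = 63.213139
  hemisphere S, so the sign is −
  Longitude: 131° + 2/60 + 27.12/3600 = 131 + 0.033333 + 0.007533 = 131.040867
  W → negative
Point 3:
  Latitude: 57′ + 50.54″ = 57.84233′; 10 + 57.84233/60 = 10.964039
  hemisphere S, so the sign is −
  Lon: 172° + 3/60 + 14.4/3600 = 172 + 0.050000 + 0.004000 = 172.054000
  hemisphere W, so the sign is −
Point 4:
  Lat: 49.6302′ = 0.827170°; total 27.827170
  N ⇒ keep positive
  Longitude: 35.803′ = 0.596717°; total 162.596717
  hemisphere W, so the sign is −

1. -0.12981, -171.36369
2. -63.21314, -131.04087
3. -10.96404, -172.05400
4. 27.82717, -162.59672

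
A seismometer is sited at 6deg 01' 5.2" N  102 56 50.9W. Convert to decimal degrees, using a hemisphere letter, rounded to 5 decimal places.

6.01811° N, 102.94747° W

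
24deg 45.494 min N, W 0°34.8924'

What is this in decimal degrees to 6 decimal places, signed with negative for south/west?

24.758233, -0.581540

φ: 24 + 45.494/60 = 24.7582333
N → positive
Longitude: 34.8924′ = 0.581540°; total 0.5815400
W ⇒ negate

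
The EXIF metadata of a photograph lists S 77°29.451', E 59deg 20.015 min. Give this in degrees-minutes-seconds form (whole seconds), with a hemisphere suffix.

77°29′27″ S, 59°20′1″ E

φ: 29.45100′ → 29′ and 0.45100 × 60 = 27.06″
Longitude: 20.01500′ → 20′ and 0.01500 × 60 = 0.90″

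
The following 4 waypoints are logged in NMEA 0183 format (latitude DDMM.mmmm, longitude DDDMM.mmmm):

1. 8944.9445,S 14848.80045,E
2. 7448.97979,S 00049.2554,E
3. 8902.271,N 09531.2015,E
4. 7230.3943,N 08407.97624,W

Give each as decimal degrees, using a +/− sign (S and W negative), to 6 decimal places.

Point 1:
  φ: split at 2 digits → 89° and 44.9445′; 89 + 44.9445/60 = 89.7490750
  S → negative
  λ: split at 3 digits → 148° and 48.80045′; 148 + 48.80045/60 = 148.8133408
  E ⇒ keep positive
Point 2:
  φ: degrees = first 2 digits = 74, minutes = 48.97979; 74 + 48.97979/60 = 74.8163298
  hemisphere S, so the sign is −
  Longitude: split at 3 digits → 000° and 49.2554′; 0 + 49.2554/60 = 0.8209233
  E ⇒ keep positive
Point 3:
  Lat: degrees = first 2 digits = 89, minutes = 2.271; 89 + 2.271/60 = 89.0378500
  N → positive
  Lon: split at 3 digits → 095° and 31.2015′; 95 + 31.2015/60 = 95.5200250
  E → positive
Point 4:
  φ: degrees = first 2 digits = 72, minutes = 30.3943; 72 + 30.3943/60 = 72.5065717
  N ⇒ keep positive
  Lon: degrees = first 3 digits = 84, minutes = 7.97624; 84 + 7.97624/60 = 84.1329373
  hemisphere W, so the sign is −

1. -89.749075, 148.813341
2. -74.816330, 0.820923
3. 89.037850, 95.520025
4. 72.506572, -84.132937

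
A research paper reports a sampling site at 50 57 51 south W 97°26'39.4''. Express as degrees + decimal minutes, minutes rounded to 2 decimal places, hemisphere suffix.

Lat: 57 + 51/60 = 57.8500′
Lon: 26 + 39.4/60 = 26.6567′

50° 57.85′ S, 97° 26.66′ W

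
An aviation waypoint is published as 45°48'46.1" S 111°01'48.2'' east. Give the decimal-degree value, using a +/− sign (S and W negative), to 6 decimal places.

-45.812806, 111.030056

φ: 45 + 48/60 + 46.1/3600 = 45.8128056
S ⇒ negate
Lon: 1′ + 48.2″ = 1.80333′; 111 + 1.80333/60 = 111.0300556
E → positive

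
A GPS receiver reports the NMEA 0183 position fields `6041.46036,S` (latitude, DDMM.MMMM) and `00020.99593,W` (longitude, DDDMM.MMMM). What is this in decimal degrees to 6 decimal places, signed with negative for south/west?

-60.691006, -0.349932

φ: degrees = first 2 digits = 60, minutes = 41.46036; 60 + 41.46036/60 = 60.6910060
hemisphere S, so the sign is −
λ: split at 3 digits → 000° and 20.99593′; 0 + 20.99593/60 = 0.3499322
hemisphere W, so the sign is −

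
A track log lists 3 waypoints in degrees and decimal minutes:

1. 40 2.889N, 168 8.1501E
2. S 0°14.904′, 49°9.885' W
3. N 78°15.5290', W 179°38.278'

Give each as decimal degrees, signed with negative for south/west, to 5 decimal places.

1. 40.04815, 168.13584
2. -0.24840, -49.16475
3. 78.25882, -179.63797

Point 1:
  Latitude: 40 + 2.889/60 = 40.048150
  N ⇒ keep positive
  Lon: 168 + 8.1501/60 = 168.135835
  E → positive
Point 2:
  Lat: 0 + 14.904/60 = 0.248400
  hemisphere S, so the sign is −
  Lon: 49 + 9.885/60 = 49.164750
  hemisphere W, so the sign is −
Point 3:
  Latitude: 15.529′ = 0.258817°; total 78.258817
  N ⇒ keep positive
  λ: 38.278′ = 0.637967°; total 179.637967
  hemisphere W, so the sign is −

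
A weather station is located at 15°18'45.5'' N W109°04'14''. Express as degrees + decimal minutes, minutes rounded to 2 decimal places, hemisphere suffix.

15° 18.76′ N, 109° 4.23′ W

Latitude: seconds/60 = 0.75833; minutes = 18 + 0.75833 = 18.7583
Longitude: seconds/60 = 0.23333; minutes = 4 + 0.23333 = 4.2333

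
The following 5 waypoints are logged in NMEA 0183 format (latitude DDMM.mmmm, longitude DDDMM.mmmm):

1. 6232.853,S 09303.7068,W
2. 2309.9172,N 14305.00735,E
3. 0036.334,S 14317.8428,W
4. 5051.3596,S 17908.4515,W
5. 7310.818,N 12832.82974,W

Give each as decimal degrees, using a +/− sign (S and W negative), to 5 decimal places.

Point 1:
  Lat: split at 2 digits → 62° and 32.853′; 62 + 32.853/60 = 62.547550
  S ⇒ negate
  λ: degrees = first 3 digits = 93, minutes = 3.7068; 93 + 3.7068/60 = 93.061780
  hemisphere W, so the sign is −
Point 2:
  φ: degrees = first 2 digits = 23, minutes = 9.9172; 23 + 9.9172/60 = 23.165287
  N ⇒ keep positive
  λ: split at 3 digits → 143° and 5.00735′; 143 + 5.00735/60 = 143.083456
  E → positive
Point 3:
  φ: split at 2 digits → 00° and 36.334′; 0 + 36.334/60 = 0.605567
  hemisphere S, so the sign is −
  Longitude: split at 3 digits → 143° and 17.8428′; 143 + 17.8428/60 = 143.297380
  W ⇒ negate
Point 4:
  φ: degrees = first 2 digits = 50, minutes = 51.3596; 50 + 51.3596/60 = 50.855993
  S → negative
  λ: degrees = first 3 digits = 179, minutes = 8.4515; 179 + 8.4515/60 = 179.140858
  hemisphere W, so the sign is −
Point 5:
  φ: degrees = first 2 digits = 73, minutes = 10.818; 73 + 10.818/60 = 73.180300
  N → positive
  λ: degrees = first 3 digits = 128, minutes = 32.82974; 128 + 32.82974/60 = 128.547162
  W ⇒ negate

1. -62.54755, -93.06178
2. 23.16529, 143.08346
3. -0.60557, -143.29738
4. -50.85599, -179.14086
5. 73.18030, -128.54716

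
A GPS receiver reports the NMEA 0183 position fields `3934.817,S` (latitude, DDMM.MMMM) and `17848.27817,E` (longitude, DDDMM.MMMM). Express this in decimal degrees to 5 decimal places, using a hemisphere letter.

39.58028° S, 178.80464° E

Latitude: degrees = first 2 digits = 39, minutes = 34.817; 39 + 34.817/60 = 39.580283
λ: split at 3 digits → 178° and 48.27817′; 178 + 48.27817/60 = 178.804636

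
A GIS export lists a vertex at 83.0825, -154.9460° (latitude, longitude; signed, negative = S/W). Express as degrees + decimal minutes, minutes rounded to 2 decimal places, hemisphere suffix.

Lat: fractional part 0.082500 → 4.9500 minutes
Longitude is negative → W; |value| = 154.946000
λ: minutes = (154.946000 − 154) × 60 = 56.7600

83° 4.95′ N, 154° 56.76′ W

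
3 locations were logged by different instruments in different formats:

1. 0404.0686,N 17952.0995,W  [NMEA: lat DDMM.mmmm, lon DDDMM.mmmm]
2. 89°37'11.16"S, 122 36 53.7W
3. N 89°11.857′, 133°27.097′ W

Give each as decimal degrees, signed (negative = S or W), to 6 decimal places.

1. 4.067810, -179.868325
2. -89.619767, -122.614917
3. 89.197617, -133.451617

Point 1:
  φ: degrees = first 2 digits = 4, minutes = 4.0686; 4 + 4.0686/60 = 4.0678100
  N ⇒ keep positive
  Lon: split at 3 digits → 179° and 52.0995′; 179 + 52.0995/60 = 179.8683250
  W → negative
Point 2:
  φ: 89° + 37/60 + 11.16/3600 = 89 + 0.616667 + 0.003100 = 89.6197667
  hemisphere S, so the sign is −
  Lon: 36′ + 53.7″ = 36.89500′; 122 + 36.89500/60 = 122.6149167
  W → negative
Point 3:
  Lat: 11.857′ = 0.197617°; total 89.1976167
  N ⇒ keep positive
  λ: 133 + 27.097/60 = 133.4516167
  W ⇒ negate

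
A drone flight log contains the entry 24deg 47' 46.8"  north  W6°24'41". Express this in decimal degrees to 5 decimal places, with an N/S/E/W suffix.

24.79633° N, 6.41139° W

φ: 24° + 47/60 + 46.8/3600 = 24 + 0.783333 + 0.013000 = 24.796333
λ: 6° + 24/60 + 41/3600 = 6 + 0.400000 + 0.011389 = 6.411389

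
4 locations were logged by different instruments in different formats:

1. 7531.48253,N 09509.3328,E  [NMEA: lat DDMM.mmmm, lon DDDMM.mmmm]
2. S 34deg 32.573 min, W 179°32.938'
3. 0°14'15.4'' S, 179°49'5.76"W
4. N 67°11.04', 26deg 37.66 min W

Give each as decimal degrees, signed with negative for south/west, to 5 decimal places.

Point 1:
  Lat: split at 2 digits → 75° and 31.48253′; 75 + 31.48253/60 = 75.524709
  N ⇒ keep positive
  Lon: split at 3 digits → 095° and 9.3328′; 95 + 9.3328/60 = 95.155547
  E ⇒ keep positive
Point 2:
  φ: 34 + 32.573/60 = 34.542883
  S ⇒ negate
  Longitude: 179 + 32.938/60 = 179.548967
  hemisphere W, so the sign is −
Point 3:
  φ: 0 + 14/60 + 15.4/3600 = 0.237611
  S ⇒ negate
  λ: 179° + 49/60 + 5.76/3600 = 179 + 0.816667 + 0.001600 = 179.818267
  W → negative
Point 4:
  φ: 11.04′ = 0.184000°; total 67.184000
  N ⇒ keep positive
  λ: 37.66′ = 0.627667°; total 26.627667
  hemisphere W, so the sign is −

1. 75.52471, 95.15555
2. -34.54288, -179.54897
3. -0.23761, -179.81827
4. 67.18400, -26.62767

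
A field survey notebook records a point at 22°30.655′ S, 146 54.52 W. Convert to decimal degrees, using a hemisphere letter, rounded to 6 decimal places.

Latitude: 22 + 30.655/60 = 22.5109167
λ: 54.52′ = 0.908667°; total 146.9086667

22.510917° S, 146.908667° W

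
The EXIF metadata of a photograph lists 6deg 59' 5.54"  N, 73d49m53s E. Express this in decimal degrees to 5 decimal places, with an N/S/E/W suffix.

6.98487° N, 73.83139° E

Latitude: 59′ + 5.54″ = 59.09233′; 6 + 59.09233/60 = 6.984872
Longitude: 49′ + 53″ = 49.88333′; 73 + 49.88333/60 = 73.831389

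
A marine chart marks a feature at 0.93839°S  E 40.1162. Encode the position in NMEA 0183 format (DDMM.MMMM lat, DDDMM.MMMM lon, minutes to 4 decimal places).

0056.3034,S / 04006.9720,E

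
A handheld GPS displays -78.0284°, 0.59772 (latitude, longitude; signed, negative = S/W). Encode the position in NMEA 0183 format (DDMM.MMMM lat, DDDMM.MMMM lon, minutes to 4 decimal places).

7801.7040,S / 00035.8632,E

Latitude is negative → S; |value| = 78.028400
φ: minutes = (78.028400 − 78) × 60 = 1.704000
λ: minutes = (0.597720 − 0) × 60 = 35.863200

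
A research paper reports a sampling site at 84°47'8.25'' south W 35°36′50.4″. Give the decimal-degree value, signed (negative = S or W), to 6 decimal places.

-84.785625, -35.614000

φ: 47′ + 8.25″ = 47.13750′; 84 + 47.13750/60 = 84.7856250
S → negative
Longitude: 35° + 36/60 + 50.4/3600 = 35 + 0.600000 + 0.014000 = 35.6140000
W ⇒ negate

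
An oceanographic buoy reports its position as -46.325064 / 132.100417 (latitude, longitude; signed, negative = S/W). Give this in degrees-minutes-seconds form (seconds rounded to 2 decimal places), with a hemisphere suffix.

46°19′30.23″ S, 132°06′1.50″ E

Latitude is negative → S; |value| = 46.325064
φ: 0.325064 × 60 = 19.50384′ → 19′, remainder × 60 = 30.2304″
Longitude: 0.100417° → 6.02502′; 0.02502 × 60 = 1.5012″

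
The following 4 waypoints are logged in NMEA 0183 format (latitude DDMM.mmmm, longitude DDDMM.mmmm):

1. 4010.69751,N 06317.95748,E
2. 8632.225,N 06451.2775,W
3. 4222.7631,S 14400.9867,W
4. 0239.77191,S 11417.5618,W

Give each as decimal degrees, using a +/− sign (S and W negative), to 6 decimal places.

1. 40.178292, 63.299291
2. 86.537083, -64.854625
3. -42.379385, -144.016445
4. -2.662865, -114.292697

Point 1:
  Latitude: degrees = first 2 digits = 40, minutes = 10.69751; 40 + 10.69751/60 = 40.1782918
  N ⇒ keep positive
  Lon: split at 3 digits → 063° and 17.95748′; 63 + 17.95748/60 = 63.2992913
  E ⇒ keep positive
Point 2:
  Lat: split at 2 digits → 86° and 32.225′; 86 + 32.225/60 = 86.5370833
  N → positive
  Lon: split at 3 digits → 064° and 51.2775′; 64 + 51.2775/60 = 64.8546250
  hemisphere W, so the sign is −
Point 3:
  φ: degrees = first 2 digits = 42, minutes = 22.7631; 42 + 22.7631/60 = 42.3793850
  hemisphere S, so the sign is −
  λ: split at 3 digits → 144° and 0.9867′; 144 + 0.9867/60 = 144.0164450
  hemisphere W, so the sign is −
Point 4:
  φ: degrees = first 2 digits = 2, minutes = 39.77191; 2 + 39.77191/60 = 2.6628652
  S ⇒ negate
  λ: degrees = first 3 digits = 114, minutes = 17.5618; 114 + 17.5618/60 = 114.2926967
  hemisphere W, so the sign is −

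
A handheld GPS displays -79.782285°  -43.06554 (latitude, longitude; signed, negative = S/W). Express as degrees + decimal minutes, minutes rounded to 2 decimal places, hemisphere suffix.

79° 46.94′ S, 43° 3.93′ W

Latitude is negative → S; |value| = 79.782285
Lat: minutes = (79.782285 − 79) × 60 = 46.9371
Longitude is negative → W; |value| = 43.065540
Longitude: 43° + 0.065540 × 60 = 43° 3.9324′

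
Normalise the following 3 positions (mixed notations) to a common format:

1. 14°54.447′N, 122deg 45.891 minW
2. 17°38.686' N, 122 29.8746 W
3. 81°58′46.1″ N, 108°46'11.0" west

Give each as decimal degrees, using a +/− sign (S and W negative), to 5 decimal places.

Point 1:
  φ: 54.447′ = 0.907450°; total 14.907450
  N ⇒ keep positive
  Lon: 122 + 45.891/60 = 122.764850
  hemisphere W, so the sign is −
Point 2:
  φ: 17 + 38.686/60 = 17.644767
  N ⇒ keep positive
  λ: 122 + 29.8746/60 = 122.497910
  W → negative
Point 3:
  φ: 58′ + 46.1″ = 58.76833′; 81 + 58.76833/60 = 81.979472
  N → positive
  λ: 108° + 46/60 + 11/3600 = 108 + 0.766667 + 0.003056 = 108.769722
  hemisphere W, so the sign is −

1. 14.90745, -122.76485
2. 17.64477, -122.49791
3. 81.97947, -108.76972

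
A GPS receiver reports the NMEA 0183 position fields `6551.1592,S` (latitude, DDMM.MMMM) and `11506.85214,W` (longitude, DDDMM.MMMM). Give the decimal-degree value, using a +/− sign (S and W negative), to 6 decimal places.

φ: degrees = first 2 digits = 65, minutes = 51.1592; 65 + 51.1592/60 = 65.8526533
S ⇒ negate
Longitude: split at 3 digits → 115° and 6.85214′; 115 + 6.85214/60 = 115.1142023
hemisphere W, so the sign is −

-65.852653, -115.114202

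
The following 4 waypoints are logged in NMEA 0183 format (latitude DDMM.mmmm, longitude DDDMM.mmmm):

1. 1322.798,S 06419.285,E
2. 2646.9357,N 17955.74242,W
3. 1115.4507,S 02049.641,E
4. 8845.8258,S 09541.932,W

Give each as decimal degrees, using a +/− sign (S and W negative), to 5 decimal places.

1. -13.37997, 64.32142
2. 26.78226, -179.92904
3. -11.25751, 20.82735
4. -88.76376, -95.69887

Point 1:
  Latitude: degrees = first 2 digits = 13, minutes = 22.798; 13 + 22.798/60 = 13.379967
  hemisphere S, so the sign is −
  Longitude: degrees = first 3 digits = 64, minutes = 19.285; 64 + 19.285/60 = 64.321417
  E → positive
Point 2:
  Latitude: split at 2 digits → 26° and 46.9357′; 26 + 46.9357/60 = 26.782262
  N ⇒ keep positive
  Longitude: split at 3 digits → 179° and 55.74242′; 179 + 55.74242/60 = 179.929040
  hemisphere W, so the sign is −
Point 3:
  Lat: split at 2 digits → 11° and 15.4507′; 11 + 15.4507/60 = 11.257512
  S → negative
  λ: degrees = first 3 digits = 20, minutes = 49.641; 20 + 49.641/60 = 20.827350
  E → positive
Point 4:
  φ: split at 2 digits → 88° and 45.8258′; 88 + 45.8258/60 = 88.763763
  S → negative
  Longitude: split at 3 digits → 095° and 41.932′; 95 + 41.932/60 = 95.698867
  hemisphere W, so the sign is −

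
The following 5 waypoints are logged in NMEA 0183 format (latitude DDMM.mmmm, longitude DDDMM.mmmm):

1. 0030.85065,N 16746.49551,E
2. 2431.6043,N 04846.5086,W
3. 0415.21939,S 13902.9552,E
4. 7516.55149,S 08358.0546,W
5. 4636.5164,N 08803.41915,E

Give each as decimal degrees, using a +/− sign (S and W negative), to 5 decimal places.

Point 1:
  φ: split at 2 digits → 00° and 30.85065′; 0 + 30.85065/60 = 0.514178
  N → positive
  Longitude: degrees = first 3 digits = 167, minutes = 46.49551; 167 + 46.49551/60 = 167.774925
  E ⇒ keep positive
Point 2:
  Latitude: split at 2 digits → 24° and 31.6043′; 24 + 31.6043/60 = 24.526738
  N → positive
  Longitude: degrees = first 3 digits = 48, minutes = 46.5086; 48 + 46.5086/60 = 48.775143
  hemisphere W, so the sign is −
Point 3:
  Latitude: degrees = first 2 digits = 4, minutes = 15.21939; 4 + 15.21939/60 = 4.253657
  S → negative
  Longitude: degrees = first 3 digits = 139, minutes = 2.9552; 139 + 2.9552/60 = 139.049253
  E ⇒ keep positive
Point 4:
  Lat: split at 2 digits → 75° and 16.55149′; 75 + 16.55149/60 = 75.275858
  S → negative
  Lon: split at 3 digits → 083° and 58.0546′; 83 + 58.0546/60 = 83.967577
  W → negative
Point 5:
  φ: degrees = first 2 digits = 46, minutes = 36.5164; 46 + 36.5164/60 = 46.608607
  N ⇒ keep positive
  Lon: degrees = first 3 digits = 88, minutes = 3.41915; 88 + 3.41915/60 = 88.056986
  E ⇒ keep positive

1. 0.51418, 167.77493
2. 24.52674, -48.77514
3. -4.25366, 139.04925
4. -75.27586, -83.96758
5. 46.60861, 88.05699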